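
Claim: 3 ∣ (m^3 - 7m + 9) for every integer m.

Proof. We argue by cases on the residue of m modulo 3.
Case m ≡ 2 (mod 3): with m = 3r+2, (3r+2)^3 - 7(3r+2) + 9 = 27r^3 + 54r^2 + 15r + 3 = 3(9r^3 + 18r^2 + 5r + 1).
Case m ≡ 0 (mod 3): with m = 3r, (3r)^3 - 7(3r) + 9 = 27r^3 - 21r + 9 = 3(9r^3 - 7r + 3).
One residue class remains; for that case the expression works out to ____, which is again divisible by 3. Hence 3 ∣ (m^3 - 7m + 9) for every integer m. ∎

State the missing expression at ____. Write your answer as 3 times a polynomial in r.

The residues treated are {2, 0}, so the missing case is m ≡ 1 (mod 3); write m = 3r+1.
Then (3r+1)^3 - 7(3r+1) + 9 = 27r^3 + 27r^2 - 12r + 3 = 3(9r^3 + 9r^2 - 4r + 1).

3(9r^3 + 9r^2 - 4r + 1)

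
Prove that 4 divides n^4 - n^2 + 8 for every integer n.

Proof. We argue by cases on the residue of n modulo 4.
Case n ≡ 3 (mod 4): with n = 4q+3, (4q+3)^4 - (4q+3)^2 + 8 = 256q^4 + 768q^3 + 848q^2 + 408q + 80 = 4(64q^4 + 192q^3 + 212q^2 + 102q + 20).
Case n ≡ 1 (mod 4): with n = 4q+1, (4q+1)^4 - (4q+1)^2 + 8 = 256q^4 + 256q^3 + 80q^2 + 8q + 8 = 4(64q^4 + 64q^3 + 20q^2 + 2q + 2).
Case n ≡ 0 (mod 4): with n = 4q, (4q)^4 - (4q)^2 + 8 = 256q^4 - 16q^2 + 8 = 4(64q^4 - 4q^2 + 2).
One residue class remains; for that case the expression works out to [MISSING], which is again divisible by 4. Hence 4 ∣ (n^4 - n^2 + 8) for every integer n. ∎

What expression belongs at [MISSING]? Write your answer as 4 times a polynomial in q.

4(64q^4 + 128q^3 + 92q^2 + 28q + 5)

The residues treated are {3, 1, 0}, so the missing case is n ≡ 2 (mod 4); write n = 4q+2.
Then (4q+2)^4 - (4q+2)^2 + 8 = 256q^4 + 512q^3 + 368q^2 + 112q + 20 = 4(64q^4 + 128q^3 + 92q^2 + 28q + 5).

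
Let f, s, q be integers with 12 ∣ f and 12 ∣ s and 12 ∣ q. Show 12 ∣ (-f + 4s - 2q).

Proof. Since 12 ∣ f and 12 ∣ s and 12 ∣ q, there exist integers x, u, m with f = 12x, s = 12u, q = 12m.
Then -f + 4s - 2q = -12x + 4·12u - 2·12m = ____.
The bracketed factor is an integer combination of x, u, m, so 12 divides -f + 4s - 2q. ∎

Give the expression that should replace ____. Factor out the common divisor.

Each term has a factor of 12: -12x + 4·12u - 2·12m = 12·(-2m + 4u - x).
Since -2m + 4u - x is an integer, 12 ∣ (-f + 4s - 2q).

12(-2m + 4u - x)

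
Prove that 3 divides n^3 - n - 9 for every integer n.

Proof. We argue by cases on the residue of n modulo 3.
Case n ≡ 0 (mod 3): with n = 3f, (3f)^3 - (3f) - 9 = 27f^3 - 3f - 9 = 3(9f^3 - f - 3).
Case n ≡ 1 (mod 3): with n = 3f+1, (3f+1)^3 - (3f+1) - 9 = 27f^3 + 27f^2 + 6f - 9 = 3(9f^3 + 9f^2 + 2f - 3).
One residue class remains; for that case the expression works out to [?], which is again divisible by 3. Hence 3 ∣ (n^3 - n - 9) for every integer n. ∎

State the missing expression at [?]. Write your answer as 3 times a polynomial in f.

Only n ≡ 2 (mod 3) is unaccounted for. Put n = 3f+2:
(3f+2)^3 - (3f+2) - 9 expands to 27f^3 + 54f^2 + 33f - 3,
and factoring out 3 leaves 3(9f^3 + 18f^2 + 11f - 1).

3(9f^3 + 18f^2 + 11f - 1)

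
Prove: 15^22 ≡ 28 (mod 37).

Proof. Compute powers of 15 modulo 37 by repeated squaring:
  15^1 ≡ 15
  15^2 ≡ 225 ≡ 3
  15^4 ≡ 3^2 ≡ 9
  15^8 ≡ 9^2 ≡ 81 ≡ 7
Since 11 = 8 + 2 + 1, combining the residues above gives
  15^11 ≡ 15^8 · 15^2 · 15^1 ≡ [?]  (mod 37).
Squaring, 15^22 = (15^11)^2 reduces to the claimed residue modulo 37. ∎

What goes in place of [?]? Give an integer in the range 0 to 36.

Multiply the listed residues: 7 · 3 · 15 = 21 → 315.
Reducing modulo 37: 315 = 8·37 + 19, so 15^11 ≡ 19.

19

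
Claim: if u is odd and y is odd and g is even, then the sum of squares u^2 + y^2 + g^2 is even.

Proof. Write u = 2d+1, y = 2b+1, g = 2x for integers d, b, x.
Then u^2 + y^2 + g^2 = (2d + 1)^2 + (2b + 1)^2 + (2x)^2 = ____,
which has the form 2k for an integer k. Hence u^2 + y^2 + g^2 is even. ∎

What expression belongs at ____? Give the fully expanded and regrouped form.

2(2b^2 + 2b + 2d^2 + 2d + 2x^2 + 1)

Expanding: (2d + 1)^2 + (2b + 1)^2 + (2x)^2 = 4b^2 + 4b + 4d^2 + 4d + 4x^2 + 2.
Every term is even; pulling out the factor of 2 gives 2(2b^2 + 2b + 2d^2 + 2d + 2x^2 + 1).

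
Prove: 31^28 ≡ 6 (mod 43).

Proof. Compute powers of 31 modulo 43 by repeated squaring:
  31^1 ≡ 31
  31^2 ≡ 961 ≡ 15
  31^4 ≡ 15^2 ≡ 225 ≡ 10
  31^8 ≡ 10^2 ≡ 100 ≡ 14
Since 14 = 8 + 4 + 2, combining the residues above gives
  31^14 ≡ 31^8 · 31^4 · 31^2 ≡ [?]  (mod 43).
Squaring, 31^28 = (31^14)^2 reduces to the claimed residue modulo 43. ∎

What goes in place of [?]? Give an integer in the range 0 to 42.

31^8 · 31^4 · 31^2 ≡ 14 · 10 · 15 = 2100.
2100 mod 43 = 36, so 31^14 ≡ 36 (mod 43).

36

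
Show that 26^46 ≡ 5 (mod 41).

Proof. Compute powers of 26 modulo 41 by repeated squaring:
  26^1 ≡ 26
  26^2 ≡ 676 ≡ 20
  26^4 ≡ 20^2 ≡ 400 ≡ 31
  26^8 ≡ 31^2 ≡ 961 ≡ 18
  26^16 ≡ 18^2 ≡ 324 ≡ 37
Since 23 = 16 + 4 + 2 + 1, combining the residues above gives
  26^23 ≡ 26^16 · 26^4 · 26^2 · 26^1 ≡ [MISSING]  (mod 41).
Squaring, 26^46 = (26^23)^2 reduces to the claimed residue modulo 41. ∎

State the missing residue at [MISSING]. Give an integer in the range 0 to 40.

26^16 · 26^4 · 26^2 · 26^1 ≡ 37 · 31 · 20 · 26 = 596440.
596440 mod 41 = 13, so 26^23 ≡ 13 (mod 41).

13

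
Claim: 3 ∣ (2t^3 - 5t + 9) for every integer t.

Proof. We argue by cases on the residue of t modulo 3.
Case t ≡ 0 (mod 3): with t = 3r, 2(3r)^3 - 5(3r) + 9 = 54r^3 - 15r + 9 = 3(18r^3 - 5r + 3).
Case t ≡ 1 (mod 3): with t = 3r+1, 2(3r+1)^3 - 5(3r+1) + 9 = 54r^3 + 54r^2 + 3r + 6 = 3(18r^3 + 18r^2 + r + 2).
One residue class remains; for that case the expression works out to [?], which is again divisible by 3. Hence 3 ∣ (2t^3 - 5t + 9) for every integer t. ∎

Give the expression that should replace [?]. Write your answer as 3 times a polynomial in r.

3(18r^3 + 36r^2 + 19r + 5)

Only t ≡ 2 (mod 3) is unaccounted for. Put t = 3r+2:
2(3r+2)^3 - 5(3r+2) + 9 expands to 54r^3 + 108r^2 + 57r + 15,
and factoring out 3 leaves 3(18r^3 + 36r^2 + 19r + 5).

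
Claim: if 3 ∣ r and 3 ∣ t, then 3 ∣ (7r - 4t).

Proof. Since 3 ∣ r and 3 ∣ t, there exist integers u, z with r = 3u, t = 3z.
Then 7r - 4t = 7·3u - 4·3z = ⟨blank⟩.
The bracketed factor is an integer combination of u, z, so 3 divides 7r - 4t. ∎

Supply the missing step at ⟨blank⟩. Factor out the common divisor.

3(7u - 4z)

Each term has a factor of 3: 7·3u - 4·3z = 3·(7u - 4z).
Since 7u - 4z is an integer, 3 ∣ (7r - 4t).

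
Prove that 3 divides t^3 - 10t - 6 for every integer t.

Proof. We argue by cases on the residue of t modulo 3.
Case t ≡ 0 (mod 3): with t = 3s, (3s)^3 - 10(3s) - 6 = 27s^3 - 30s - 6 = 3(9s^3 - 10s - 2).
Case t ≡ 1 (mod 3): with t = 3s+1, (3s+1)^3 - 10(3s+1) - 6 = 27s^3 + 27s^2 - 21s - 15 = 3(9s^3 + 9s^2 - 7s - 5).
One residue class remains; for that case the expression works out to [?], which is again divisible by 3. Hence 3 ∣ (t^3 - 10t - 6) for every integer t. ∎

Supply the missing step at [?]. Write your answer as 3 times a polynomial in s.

Only t ≡ 2 (mod 3) is unaccounted for. Put t = 3s+2:
(3s+2)^3 - 10(3s+2) - 6 expands to 27s^3 + 54s^2 + 6s - 18,
and factoring out 3 leaves 3(9s^3 + 18s^2 + 2s - 6).

3(9s^3 + 18s^2 + 2s - 6)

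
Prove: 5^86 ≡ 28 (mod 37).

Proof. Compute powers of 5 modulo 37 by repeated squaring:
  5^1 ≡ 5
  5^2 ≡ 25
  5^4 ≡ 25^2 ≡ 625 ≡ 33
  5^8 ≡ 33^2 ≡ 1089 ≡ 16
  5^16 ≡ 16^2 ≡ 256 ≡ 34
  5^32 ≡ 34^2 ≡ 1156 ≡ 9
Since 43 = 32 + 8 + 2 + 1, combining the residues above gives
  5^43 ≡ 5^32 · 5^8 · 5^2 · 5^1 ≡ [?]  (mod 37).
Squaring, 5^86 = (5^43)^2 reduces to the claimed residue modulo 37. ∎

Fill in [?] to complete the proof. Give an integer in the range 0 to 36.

18

5^32 · 5^8 · 5^2 · 5^1 ≡ 9 · 16 · 25 · 5 = 18000.
18000 mod 37 = 18, so 5^43 ≡ 18 (mod 37).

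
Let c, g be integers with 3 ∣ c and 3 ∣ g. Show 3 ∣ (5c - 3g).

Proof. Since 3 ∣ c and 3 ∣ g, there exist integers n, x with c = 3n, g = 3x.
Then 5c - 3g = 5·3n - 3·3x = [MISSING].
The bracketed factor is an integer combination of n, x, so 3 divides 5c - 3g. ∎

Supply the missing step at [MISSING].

Pull the common 3 out of every term: 5·3n - 3·3x = 3(5n - 3x).
5n - 3x is an integer, which exhibits the divisibility.

3(5n - 3x)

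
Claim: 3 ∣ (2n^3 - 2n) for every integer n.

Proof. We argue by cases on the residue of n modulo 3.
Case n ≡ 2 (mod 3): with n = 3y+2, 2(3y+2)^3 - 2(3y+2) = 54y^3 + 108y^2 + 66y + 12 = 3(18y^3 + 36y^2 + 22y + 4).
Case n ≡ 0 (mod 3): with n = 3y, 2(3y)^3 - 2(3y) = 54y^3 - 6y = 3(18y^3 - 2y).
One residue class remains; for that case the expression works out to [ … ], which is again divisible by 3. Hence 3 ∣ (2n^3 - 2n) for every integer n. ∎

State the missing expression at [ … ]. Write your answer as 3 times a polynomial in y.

3(18y^3 + 18y^2 + 4y)

The residues treated are {2, 0}, so the missing case is n ≡ 1 (mod 3); write n = 3y+1.
Then 2(3y+1)^3 - 2(3y+1) = 54y^3 + 54y^2 + 12y = 3(18y^3 + 18y^2 + 4y).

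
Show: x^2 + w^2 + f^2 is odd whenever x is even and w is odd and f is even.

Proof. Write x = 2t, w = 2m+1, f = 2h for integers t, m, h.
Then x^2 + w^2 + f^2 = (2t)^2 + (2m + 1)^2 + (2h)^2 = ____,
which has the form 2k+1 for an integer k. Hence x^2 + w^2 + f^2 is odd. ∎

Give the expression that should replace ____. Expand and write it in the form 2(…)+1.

Expanding: (2t)^2 + (2m + 1)^2 + (2h)^2 = 4h^2 + 4m^2 + 4m + 4t^2 + 1.
Every term except the constant is even, so this is 2(2h^2 + 2m^2 + 2m + 2t^2) + 1,
and 2h^2 + 2m^2 + 2m + 2t^2 ∈ ℤ gives the required form.

2(2h^2 + 2m^2 + 2m + 2t^2) + 1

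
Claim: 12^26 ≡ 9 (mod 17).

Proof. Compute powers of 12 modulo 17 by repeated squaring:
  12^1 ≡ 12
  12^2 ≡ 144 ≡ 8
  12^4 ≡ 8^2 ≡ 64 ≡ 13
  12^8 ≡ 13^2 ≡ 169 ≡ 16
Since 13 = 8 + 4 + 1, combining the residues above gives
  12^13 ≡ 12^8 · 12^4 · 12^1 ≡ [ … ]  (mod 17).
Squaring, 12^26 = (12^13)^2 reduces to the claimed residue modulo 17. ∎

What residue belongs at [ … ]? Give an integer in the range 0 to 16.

12^8 · 12^4 · 12^1 ≡ 16 · 13 · 12 = 2496.
2496 mod 17 = 14, so 12^13 ≡ 14 (mod 17).

14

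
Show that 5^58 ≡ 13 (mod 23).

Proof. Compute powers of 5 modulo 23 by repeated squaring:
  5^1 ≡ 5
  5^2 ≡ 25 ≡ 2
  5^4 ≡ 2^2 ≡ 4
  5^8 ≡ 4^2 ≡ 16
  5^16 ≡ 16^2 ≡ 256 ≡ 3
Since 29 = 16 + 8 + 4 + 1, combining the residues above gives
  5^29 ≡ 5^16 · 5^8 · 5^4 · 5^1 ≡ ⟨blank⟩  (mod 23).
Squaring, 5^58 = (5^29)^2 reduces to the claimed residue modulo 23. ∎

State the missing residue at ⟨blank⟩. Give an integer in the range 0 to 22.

Multiply the listed residues: 3 · 16 · 4 · 5 = 48 → 192 → 960.
Reducing modulo 23: 960 = 41·23 + 17, so 5^29 ≡ 17.

17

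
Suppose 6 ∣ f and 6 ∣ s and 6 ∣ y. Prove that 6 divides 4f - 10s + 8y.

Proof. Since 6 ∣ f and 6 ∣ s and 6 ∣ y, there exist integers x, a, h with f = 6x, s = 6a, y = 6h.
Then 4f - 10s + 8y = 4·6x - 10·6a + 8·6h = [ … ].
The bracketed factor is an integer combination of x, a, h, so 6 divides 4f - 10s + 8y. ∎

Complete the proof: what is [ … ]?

Each term has a factor of 6: 4·6x - 10·6a + 8·6h = 6·(-10a + 8h + 4x).
Since -10a + 8h + 4x is an integer, 6 ∣ (4f - 10s + 8y).

6(-10a + 8h + 4x)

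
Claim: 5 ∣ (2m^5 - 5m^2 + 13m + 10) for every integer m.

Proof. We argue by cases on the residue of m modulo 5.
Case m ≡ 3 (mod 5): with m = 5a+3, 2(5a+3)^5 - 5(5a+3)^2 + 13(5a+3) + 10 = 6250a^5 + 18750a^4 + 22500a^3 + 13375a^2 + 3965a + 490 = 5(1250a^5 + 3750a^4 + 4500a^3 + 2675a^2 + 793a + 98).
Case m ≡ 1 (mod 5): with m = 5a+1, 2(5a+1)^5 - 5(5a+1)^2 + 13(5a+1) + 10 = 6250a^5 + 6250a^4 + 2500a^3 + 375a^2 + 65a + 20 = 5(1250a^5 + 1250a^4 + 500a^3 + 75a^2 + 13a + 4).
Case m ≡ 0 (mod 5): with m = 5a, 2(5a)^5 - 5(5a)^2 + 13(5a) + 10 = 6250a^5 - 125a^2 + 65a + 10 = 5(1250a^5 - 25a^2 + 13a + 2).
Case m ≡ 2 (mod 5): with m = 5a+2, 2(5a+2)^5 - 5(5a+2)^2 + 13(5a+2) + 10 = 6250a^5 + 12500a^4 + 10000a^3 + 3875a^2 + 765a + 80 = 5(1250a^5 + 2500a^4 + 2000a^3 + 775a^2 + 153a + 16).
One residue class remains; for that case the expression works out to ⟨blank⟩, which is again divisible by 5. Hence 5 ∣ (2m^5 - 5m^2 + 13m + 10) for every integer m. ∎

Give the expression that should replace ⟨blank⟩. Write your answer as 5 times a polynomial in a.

5(1250a^5 + 5000a^4 + 8000a^3 + 6375a^2 + 2533a + 406)

The residues treated are {3, 1, 0, 2}, so the missing case is m ≡ 4 (mod 5); write m = 5a+4.
Then 2(5a+4)^5 - 5(5a+4)^2 + 13(5a+4) + 10 = 6250a^5 + 25000a^4 + 40000a^3 + 31875a^2 + 12665a + 2030 = 5(1250a^5 + 5000a^4 + 8000a^3 + 6375a^2 + 2533a + 406).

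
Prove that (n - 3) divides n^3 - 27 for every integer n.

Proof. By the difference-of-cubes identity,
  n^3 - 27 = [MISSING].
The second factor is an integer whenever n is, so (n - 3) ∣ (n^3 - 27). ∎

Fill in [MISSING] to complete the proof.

Polynomial division of n^3 - 27 by n - 3 leaves remainder 0 and quotient n^2 + 3n + 9.
Hence n^3 - 27 = (n - 3)(n^2 + 3n + 9).

(n - 3)(n^2 + 3n + 9)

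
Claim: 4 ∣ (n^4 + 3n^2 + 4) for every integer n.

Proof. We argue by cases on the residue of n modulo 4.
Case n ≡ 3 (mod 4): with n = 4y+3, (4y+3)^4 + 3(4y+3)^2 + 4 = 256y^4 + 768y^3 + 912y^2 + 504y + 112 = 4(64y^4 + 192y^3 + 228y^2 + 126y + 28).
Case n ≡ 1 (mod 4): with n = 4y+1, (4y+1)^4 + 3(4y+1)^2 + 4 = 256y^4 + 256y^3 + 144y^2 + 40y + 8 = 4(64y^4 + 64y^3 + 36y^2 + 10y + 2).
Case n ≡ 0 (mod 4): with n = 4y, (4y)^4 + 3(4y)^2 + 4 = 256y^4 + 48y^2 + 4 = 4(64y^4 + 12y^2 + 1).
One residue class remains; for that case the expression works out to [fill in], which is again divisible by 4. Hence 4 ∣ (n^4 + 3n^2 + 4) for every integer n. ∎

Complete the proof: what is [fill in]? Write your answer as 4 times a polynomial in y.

The residues treated are {3, 1, 0}, so the missing case is n ≡ 2 (mod 4); write n = 4y+2.
Then (4y+2)^4 + 3(4y+2)^2 + 4 = 256y^4 + 512y^3 + 432y^2 + 176y + 32 = 4(64y^4 + 128y^3 + 108y^2 + 44y + 8).

4(64y^4 + 128y^3 + 108y^2 + 44y + 8)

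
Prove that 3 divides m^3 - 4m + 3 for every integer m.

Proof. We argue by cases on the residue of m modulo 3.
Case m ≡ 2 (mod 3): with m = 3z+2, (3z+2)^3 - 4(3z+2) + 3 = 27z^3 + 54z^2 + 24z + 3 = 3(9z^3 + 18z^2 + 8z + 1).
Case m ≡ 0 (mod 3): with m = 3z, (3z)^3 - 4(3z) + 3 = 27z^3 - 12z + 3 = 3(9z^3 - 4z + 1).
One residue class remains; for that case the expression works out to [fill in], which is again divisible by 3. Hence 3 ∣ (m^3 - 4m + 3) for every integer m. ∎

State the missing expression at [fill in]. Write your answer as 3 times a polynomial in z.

The residues treated are {2, 0}, so the missing case is m ≡ 1 (mod 3); write m = 3z+1.
Then (3z+1)^3 - 4(3z+1) + 3 = 27z^3 + 27z^2 - 3z = 3(9z^3 + 9z^2 - z).

3(9z^3 + 9z^2 - z)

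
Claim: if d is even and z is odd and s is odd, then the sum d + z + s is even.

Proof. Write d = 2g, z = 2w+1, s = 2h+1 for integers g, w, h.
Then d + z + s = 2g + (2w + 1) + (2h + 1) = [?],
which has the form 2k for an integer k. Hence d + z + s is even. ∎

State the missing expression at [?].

2g + (2w + 1) + (2h + 1) = 2g + 2h + 2w + 2
= 2(g + h + w + 1).
Since g + h + w + 1 is an integer, the sum is of the form 2k for an integer k.

2(g + h + w + 1)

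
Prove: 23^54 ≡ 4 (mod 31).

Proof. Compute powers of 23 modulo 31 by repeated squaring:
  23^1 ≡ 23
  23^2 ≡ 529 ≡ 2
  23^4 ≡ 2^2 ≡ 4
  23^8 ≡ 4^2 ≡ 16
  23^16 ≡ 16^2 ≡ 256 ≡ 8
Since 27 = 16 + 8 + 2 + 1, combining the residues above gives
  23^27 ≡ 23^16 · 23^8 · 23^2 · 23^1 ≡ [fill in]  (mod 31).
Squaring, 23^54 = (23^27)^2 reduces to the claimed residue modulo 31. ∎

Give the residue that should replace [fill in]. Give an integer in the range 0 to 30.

29

Multiply the listed residues: 8 · 16 · 2 · 23 = 128 → 256 → 5888.
Reducing modulo 31: 5888 = 189·31 + 29, so 23^27 ≡ 29.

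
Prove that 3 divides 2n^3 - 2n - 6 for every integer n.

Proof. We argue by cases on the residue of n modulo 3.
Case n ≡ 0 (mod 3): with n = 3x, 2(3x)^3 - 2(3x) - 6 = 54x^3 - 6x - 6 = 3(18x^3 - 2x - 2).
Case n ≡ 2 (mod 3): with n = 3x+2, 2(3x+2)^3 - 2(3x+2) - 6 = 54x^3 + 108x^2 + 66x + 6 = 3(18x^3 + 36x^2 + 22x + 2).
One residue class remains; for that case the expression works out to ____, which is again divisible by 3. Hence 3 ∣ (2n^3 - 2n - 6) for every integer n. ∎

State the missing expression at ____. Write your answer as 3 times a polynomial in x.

Only n ≡ 1 (mod 3) is unaccounted for. Put n = 3x+1:
2(3x+1)^3 - 2(3x+1) - 6 expands to 54x^3 + 54x^2 + 12x - 6,
and factoring out 3 leaves 3(18x^3 + 18x^2 + 4x - 2).

3(18x^3 + 18x^2 + 4x - 2)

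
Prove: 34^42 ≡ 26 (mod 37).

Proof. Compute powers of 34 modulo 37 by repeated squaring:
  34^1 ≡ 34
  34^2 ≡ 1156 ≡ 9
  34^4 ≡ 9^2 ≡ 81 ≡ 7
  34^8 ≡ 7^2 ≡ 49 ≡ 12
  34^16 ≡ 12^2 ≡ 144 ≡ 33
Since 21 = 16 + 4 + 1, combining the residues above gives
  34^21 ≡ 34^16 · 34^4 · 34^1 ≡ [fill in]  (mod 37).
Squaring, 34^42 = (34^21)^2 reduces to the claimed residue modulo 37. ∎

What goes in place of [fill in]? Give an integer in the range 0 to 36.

10

34^16 · 34^4 · 34^1 ≡ 33 · 7 · 34 = 7854.
7854 mod 37 = 10, so 34^21 ≡ 10 (mod 37).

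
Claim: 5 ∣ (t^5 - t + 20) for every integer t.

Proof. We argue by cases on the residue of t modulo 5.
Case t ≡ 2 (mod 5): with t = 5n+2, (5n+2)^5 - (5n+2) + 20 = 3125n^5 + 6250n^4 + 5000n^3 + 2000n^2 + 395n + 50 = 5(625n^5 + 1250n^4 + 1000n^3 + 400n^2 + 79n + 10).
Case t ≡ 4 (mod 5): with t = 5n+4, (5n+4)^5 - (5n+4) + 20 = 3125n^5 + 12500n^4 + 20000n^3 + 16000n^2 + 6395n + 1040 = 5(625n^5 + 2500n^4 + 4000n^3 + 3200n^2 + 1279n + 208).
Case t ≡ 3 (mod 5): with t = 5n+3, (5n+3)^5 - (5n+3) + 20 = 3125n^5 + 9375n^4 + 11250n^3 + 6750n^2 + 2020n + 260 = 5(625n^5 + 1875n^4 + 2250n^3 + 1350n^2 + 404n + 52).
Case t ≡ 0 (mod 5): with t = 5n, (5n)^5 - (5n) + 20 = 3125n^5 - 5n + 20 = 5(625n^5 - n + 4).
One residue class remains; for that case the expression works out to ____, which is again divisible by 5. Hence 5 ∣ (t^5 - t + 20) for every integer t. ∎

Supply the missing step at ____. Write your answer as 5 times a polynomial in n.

The residues treated are {2, 4, 3, 0}, so the missing case is t ≡ 1 (mod 5); write t = 5n+1.
Then (5n+1)^5 - (5n+1) + 20 = 3125n^5 + 3125n^4 + 1250n^3 + 250n^2 + 20n + 20 = 5(625n^5 + 625n^4 + 250n^3 + 50n^2 + 4n + 4).

5(625n^5 + 625n^4 + 250n^3 + 50n^2 + 4n + 4)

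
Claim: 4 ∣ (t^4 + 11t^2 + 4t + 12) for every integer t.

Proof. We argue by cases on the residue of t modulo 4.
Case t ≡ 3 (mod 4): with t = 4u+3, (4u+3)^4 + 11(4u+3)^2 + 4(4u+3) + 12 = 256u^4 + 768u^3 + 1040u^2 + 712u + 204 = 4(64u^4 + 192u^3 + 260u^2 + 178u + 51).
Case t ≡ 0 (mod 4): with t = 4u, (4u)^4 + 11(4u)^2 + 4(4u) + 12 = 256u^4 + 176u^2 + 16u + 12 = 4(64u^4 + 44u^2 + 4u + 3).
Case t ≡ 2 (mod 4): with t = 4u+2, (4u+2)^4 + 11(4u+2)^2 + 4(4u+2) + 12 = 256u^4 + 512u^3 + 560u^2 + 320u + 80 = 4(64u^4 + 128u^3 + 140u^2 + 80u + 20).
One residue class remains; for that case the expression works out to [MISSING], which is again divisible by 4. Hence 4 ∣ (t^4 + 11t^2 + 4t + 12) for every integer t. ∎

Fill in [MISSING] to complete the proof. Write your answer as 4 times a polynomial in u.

Only t ≡ 1 (mod 4) is unaccounted for. Put t = 4u+1:
(4u+1)^4 + 11(4u+1)^2 + 4(4u+1) + 12 expands to 256u^4 + 256u^3 + 272u^2 + 120u + 28,
and factoring out 4 leaves 4(64u^4 + 64u^3 + 68u^2 + 30u + 7).

4(64u^4 + 64u^3 + 68u^2 + 30u + 7)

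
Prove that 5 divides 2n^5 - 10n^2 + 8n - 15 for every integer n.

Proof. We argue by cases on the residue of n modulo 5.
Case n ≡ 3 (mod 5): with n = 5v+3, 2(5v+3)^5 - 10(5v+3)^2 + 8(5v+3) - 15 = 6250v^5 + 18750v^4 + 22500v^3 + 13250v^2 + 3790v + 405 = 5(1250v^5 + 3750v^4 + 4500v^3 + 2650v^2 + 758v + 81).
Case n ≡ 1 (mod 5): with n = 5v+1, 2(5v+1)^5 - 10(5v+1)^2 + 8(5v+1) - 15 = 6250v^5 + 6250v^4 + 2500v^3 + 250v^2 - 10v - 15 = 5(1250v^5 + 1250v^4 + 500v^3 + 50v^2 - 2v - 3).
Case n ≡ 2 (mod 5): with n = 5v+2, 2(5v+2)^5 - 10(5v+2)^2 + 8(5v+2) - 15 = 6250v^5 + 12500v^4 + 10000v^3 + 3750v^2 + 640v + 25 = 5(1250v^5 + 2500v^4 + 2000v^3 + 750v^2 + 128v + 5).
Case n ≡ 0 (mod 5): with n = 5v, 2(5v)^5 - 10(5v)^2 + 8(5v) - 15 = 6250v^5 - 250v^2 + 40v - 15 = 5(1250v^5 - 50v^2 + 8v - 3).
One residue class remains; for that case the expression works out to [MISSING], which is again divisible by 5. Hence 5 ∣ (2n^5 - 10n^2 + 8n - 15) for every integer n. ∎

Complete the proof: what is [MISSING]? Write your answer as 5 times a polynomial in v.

Only n ≡ 4 (mod 5) is unaccounted for. Put n = 5v+4:
2(5v+4)^5 - 10(5v+4)^2 + 8(5v+4) - 15 expands to 6250v^5 + 25000v^4 + 40000v^3 + 31750v^2 + 12440v + 1905,
and factoring out 5 leaves 5(1250v^5 + 5000v^4 + 8000v^3 + 6350v^2 + 2488v + 381).

5(1250v^5 + 5000v^4 + 8000v^3 + 6350v^2 + 2488v + 381)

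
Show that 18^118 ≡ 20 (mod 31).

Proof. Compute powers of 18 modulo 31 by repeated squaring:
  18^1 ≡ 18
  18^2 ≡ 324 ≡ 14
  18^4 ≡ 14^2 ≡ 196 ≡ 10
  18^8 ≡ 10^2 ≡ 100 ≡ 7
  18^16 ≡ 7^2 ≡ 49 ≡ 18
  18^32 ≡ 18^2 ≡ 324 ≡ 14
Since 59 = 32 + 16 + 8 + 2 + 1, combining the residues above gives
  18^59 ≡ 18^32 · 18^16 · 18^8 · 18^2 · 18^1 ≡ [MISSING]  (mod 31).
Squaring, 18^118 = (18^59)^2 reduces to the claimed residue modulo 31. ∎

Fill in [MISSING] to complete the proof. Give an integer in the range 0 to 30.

19

18^32 · 18^16 · 18^8 · 18^2 · 18^1 ≡ 14 · 18 · 7 · 14 · 18 = 444528.
444528 mod 31 = 19, so 18^59 ≡ 19 (mod 31).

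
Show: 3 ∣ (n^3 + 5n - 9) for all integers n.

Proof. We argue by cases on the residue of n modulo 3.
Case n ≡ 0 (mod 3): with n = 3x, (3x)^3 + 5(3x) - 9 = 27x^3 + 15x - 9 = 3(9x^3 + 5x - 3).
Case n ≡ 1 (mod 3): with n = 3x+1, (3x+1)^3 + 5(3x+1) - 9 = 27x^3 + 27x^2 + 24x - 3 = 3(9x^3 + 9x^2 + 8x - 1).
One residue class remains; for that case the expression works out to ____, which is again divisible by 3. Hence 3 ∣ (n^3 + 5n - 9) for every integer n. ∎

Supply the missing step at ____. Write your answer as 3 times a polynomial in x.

3(9x^3 + 18x^2 + 17x + 3)

The residues treated are {0, 1}, so the missing case is n ≡ 2 (mod 3); write n = 3x+2.
Then (3x+2)^3 + 5(3x+2) - 9 = 27x^3 + 54x^2 + 51x + 9 = 3(9x^3 + 18x^2 + 17x + 3).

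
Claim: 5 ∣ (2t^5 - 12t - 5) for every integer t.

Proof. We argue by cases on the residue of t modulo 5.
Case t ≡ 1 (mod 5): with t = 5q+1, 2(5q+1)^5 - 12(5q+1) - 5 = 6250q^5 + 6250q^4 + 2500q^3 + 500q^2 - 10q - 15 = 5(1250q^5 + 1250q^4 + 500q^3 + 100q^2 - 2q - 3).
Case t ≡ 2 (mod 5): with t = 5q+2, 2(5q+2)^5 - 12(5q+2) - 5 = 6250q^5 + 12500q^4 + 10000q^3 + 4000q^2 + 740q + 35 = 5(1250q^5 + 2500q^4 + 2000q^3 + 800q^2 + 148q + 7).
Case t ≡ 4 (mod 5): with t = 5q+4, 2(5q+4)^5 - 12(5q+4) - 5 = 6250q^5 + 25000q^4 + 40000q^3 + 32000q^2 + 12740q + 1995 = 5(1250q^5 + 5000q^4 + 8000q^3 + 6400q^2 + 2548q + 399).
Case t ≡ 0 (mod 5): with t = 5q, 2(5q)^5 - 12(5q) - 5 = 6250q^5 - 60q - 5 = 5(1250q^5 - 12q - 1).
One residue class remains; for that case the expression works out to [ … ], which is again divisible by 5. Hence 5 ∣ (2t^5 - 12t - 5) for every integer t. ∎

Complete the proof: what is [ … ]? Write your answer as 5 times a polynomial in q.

5(1250q^5 + 3750q^4 + 4500q^3 + 2700q^2 + 798q + 89)

The residues treated are {1, 2, 4, 0}, so the missing case is t ≡ 3 (mod 5); write t = 5q+3.
Then 2(5q+3)^5 - 12(5q+3) - 5 = 6250q^5 + 18750q^4 + 22500q^3 + 13500q^2 + 3990q + 445 = 5(1250q^5 + 3750q^4 + 4500q^3 + 2700q^2 + 798q + 89).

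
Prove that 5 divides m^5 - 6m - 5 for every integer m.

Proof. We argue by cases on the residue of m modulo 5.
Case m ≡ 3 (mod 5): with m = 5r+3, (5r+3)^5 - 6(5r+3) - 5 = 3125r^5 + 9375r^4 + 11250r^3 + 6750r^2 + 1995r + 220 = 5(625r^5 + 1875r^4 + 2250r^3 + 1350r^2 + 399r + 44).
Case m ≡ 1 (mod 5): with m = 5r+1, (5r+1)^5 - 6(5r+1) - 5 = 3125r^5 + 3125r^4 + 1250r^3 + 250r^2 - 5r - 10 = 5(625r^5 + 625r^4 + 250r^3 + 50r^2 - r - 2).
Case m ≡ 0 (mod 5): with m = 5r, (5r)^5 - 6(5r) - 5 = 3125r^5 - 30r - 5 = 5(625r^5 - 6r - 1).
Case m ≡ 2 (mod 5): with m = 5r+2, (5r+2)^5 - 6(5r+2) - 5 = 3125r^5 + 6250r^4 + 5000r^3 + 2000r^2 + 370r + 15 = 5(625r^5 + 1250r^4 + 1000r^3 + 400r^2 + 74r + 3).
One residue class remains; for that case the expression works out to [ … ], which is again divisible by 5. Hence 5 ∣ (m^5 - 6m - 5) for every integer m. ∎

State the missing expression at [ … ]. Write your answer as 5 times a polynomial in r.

The residues treated are {3, 1, 0, 2}, so the missing case is m ≡ 4 (mod 5); write m = 5r+4.
Then (5r+4)^5 - 6(5r+4) - 5 = 3125r^5 + 12500r^4 + 20000r^3 + 16000r^2 + 6370r + 995 = 5(625r^5 + 2500r^4 + 4000r^3 + 3200r^2 + 1274r + 199).

5(625r^5 + 2500r^4 + 4000r^3 + 3200r^2 + 1274r + 199)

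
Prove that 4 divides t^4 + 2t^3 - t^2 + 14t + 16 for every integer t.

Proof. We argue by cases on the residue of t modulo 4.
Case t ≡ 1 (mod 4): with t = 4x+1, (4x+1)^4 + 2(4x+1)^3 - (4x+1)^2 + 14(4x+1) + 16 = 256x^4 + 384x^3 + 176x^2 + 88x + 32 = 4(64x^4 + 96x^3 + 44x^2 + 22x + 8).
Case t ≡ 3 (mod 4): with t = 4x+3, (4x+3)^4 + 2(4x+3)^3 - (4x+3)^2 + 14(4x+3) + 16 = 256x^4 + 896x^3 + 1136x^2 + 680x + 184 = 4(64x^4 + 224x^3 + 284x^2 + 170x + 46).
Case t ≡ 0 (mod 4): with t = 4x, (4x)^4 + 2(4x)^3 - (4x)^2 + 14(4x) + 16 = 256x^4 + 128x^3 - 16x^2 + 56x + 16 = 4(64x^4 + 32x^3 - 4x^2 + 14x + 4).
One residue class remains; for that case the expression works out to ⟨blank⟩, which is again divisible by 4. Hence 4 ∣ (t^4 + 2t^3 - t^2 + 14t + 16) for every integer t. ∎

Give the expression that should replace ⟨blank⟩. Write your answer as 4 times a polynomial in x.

4(64x^4 + 160x^3 + 140x^2 + 66x + 18)

Only t ≡ 2 (mod 4) is unaccounted for. Put t = 4x+2:
(4x+2)^4 + 2(4x+2)^3 - (4x+2)^2 + 14(4x+2) + 16 expands to 256x^4 + 640x^3 + 560x^2 + 264x + 72,
and factoring out 4 leaves 4(64x^4 + 160x^3 + 140x^2 + 66x + 18).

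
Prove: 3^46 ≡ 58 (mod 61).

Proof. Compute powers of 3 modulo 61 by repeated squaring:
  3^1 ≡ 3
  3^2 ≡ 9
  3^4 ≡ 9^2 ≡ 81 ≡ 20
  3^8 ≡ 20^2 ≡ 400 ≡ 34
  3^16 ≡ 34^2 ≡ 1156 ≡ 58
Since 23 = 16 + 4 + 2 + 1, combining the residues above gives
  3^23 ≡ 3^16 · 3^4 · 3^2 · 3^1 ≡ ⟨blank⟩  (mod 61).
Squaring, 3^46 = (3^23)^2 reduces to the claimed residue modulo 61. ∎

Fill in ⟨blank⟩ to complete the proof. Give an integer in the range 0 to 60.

27

3^16 · 3^4 · 3^2 · 3^1 ≡ 58 · 20 · 9 · 3 = 31320.
31320 mod 61 = 27, so 3^23 ≡ 27 (mod 61).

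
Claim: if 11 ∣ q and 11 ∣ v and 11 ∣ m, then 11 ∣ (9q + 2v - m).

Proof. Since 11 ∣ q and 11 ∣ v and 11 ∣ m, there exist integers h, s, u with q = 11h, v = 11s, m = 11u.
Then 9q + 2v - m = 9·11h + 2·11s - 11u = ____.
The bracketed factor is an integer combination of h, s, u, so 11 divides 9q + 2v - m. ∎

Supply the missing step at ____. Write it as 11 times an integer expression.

Pull the common 11 out of every term: 9·11h + 2·11s - 11u = 11(9h + 2s - u).
9h + 2s - u is an integer, which exhibits the divisibility.

11(9h + 2s - u)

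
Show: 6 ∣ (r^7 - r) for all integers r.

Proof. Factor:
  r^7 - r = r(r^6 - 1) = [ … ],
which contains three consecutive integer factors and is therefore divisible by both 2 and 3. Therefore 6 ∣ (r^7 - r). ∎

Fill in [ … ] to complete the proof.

r^6 - 1 = (r^2 - 1)(r^4 + r^2 + 1), and r^2 - 1 = (r-1)(r+1).
So r(r^6 - 1) = (r - 1)r(r + 1)(r^4 + r^2 + 1).

(r - 1)r(r + 1)(r^4 + r^2 + 1)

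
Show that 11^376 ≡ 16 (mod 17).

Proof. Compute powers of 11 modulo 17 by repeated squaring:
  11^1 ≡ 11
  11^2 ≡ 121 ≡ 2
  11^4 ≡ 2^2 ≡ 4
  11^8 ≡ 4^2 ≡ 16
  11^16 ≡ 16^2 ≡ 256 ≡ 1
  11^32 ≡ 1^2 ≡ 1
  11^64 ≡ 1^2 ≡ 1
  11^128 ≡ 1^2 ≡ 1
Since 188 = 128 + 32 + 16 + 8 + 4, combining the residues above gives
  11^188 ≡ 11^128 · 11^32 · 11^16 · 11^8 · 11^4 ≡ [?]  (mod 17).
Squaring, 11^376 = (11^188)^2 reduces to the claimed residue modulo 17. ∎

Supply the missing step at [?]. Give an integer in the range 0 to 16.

11^128 · 11^32 · 11^16 · 11^8 · 11^4 ≡ 1 · 1 · 1 · 16 · 4 = 64.
64 mod 17 = 13, so 11^188 ≡ 13 (mod 17).

13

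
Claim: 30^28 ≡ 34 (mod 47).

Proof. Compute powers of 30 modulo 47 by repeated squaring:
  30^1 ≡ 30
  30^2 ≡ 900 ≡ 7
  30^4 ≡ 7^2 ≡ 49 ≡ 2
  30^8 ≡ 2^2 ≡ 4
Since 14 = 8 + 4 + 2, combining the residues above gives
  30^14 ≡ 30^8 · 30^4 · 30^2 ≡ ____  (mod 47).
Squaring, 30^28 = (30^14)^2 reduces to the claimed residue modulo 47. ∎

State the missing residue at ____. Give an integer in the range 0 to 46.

9

30^8 · 30^4 · 30^2 ≡ 4 · 2 · 7 = 56.
56 mod 47 = 9, so 30^14 ≡ 9 (mod 47).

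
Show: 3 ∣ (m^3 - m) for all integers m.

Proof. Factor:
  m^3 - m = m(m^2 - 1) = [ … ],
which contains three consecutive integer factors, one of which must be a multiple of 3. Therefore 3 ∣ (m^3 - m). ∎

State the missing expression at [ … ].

(m - 1)m(m + 1)

m(m^2 - 1) = m(m - 1)(m + 1) = (m - 1)m(m + 1).
These three factors are consecutive integers, so their product is divisible by 3.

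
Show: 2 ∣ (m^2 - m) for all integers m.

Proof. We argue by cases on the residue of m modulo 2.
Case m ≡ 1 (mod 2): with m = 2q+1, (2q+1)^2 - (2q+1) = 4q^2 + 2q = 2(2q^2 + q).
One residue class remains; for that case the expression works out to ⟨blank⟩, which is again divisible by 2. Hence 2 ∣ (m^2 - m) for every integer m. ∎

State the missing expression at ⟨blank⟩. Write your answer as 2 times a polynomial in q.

2(2q^2 - q)

Only m ≡ 0 (mod 2) is unaccounted for. Put m = 2q:
(2q)^2 - (2q) expands to 4q^2 - 2q,
and factoring out 2 leaves 2(2q^2 - q).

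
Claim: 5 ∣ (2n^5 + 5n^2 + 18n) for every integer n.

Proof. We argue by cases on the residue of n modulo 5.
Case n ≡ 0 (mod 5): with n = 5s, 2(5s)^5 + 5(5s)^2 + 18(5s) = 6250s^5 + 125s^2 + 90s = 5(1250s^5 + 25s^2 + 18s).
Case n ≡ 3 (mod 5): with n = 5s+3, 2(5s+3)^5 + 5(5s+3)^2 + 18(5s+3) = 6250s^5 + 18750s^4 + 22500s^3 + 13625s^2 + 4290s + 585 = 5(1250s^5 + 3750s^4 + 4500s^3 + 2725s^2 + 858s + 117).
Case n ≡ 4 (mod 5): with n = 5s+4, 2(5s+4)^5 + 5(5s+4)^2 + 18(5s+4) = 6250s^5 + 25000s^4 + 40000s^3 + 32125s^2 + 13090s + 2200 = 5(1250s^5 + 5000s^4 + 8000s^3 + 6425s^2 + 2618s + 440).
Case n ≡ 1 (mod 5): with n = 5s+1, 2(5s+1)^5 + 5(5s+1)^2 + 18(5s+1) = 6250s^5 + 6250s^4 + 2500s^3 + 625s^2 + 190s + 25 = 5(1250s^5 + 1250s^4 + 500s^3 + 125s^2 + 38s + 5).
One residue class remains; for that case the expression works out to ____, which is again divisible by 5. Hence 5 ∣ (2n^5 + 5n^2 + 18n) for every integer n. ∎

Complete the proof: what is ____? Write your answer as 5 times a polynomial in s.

Only n ≡ 2 (mod 5) is unaccounted for. Put n = 5s+2:
2(5s+2)^5 + 5(5s+2)^2 + 18(5s+2) expands to 6250s^5 + 12500s^4 + 10000s^3 + 4125s^2 + 990s + 120,
and factoring out 5 leaves 5(1250s^5 + 2500s^4 + 2000s^3 + 825s^2 + 198s + 24).

5(1250s^5 + 2500s^4 + 2000s^3 + 825s^2 + 198s + 24)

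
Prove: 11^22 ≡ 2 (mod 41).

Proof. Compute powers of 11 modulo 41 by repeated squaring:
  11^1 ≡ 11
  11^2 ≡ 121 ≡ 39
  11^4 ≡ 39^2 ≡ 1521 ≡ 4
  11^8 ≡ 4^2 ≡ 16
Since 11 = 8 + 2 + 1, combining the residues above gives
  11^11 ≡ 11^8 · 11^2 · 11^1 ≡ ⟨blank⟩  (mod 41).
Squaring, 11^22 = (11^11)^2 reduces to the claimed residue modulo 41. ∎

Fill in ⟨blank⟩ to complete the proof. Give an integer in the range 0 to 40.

17

Multiply the listed residues: 16 · 39 · 11 = 624 → 6864.
Reducing modulo 41: 6864 = 167·41 + 17, so 11^11 ≡ 17.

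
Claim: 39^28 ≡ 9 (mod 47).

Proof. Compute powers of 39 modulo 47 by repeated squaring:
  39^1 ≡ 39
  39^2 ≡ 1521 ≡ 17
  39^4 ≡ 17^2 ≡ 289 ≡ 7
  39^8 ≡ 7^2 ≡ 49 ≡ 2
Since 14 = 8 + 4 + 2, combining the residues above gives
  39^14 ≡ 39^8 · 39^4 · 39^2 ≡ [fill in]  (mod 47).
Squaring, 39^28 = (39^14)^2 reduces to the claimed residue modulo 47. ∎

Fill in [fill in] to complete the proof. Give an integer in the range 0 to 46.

Multiply the listed residues: 2 · 7 · 17 = 14 → 238.
Reducing modulo 47: 238 = 5·47 + 3, so 39^14 ≡ 3.

3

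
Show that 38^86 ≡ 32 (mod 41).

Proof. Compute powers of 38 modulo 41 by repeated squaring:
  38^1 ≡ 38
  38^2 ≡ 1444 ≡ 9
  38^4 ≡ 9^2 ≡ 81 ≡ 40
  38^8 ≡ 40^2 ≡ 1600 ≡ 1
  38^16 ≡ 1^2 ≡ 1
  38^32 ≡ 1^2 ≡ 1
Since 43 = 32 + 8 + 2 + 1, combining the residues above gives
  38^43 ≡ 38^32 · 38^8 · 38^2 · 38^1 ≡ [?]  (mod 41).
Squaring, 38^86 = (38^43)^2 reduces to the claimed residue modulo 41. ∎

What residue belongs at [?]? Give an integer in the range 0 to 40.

14

38^32 · 38^8 · 38^2 · 38^1 ≡ 1 · 1 · 9 · 38 = 342.
342 mod 41 = 14, so 38^43 ≡ 14 (mod 41).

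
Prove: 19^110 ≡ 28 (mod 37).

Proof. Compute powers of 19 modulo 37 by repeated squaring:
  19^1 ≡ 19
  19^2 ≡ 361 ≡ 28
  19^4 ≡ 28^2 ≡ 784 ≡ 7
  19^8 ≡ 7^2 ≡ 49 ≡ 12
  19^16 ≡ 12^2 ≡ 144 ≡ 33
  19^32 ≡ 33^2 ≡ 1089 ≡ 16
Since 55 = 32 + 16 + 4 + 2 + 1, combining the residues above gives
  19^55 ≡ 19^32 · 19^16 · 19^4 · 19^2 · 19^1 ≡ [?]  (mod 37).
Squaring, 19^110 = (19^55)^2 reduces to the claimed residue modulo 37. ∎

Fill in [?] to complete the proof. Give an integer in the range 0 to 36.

18

Multiply the listed residues: 16 · 33 · 7 · 28 · 19 = 528 → 3696 → 103488 → 1966272.
Reducing modulo 37: 1966272 = 53142·37 + 18, so 19^55 ≡ 18.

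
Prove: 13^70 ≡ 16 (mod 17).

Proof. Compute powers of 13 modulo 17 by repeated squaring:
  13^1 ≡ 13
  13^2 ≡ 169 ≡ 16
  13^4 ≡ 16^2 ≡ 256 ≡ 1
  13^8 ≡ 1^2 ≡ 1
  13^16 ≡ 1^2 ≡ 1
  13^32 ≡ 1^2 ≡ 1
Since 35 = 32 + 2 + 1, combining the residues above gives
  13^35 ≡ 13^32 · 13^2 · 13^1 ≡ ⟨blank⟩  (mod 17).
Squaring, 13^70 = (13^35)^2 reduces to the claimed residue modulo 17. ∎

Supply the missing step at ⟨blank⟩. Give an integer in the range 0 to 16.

Multiply the listed residues: 1 · 16 · 13 = 16 → 208.
Reducing modulo 17: 208 = 12·17 + 4, so 13^35 ≡ 4.

4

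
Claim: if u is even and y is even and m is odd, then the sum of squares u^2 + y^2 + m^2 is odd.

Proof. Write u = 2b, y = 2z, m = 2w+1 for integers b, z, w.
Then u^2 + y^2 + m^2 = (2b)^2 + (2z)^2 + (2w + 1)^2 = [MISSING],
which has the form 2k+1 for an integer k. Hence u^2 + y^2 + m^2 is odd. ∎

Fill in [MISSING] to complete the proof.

2(2b^2 + 2w^2 + 2w + 2z^2) + 1

(2b)^2 + (2z)^2 + (2w + 1)^2 = 4b^2 + 4w^2 + 4w + 4z^2 + 1
= 2(2b^2 + 2w^2 + 2w + 2z^2) + 1.
Since 2b^2 + 2w^2 + 2w + 2z^2 is an integer, the sum of squares is of the form 2k+1 for an integer k.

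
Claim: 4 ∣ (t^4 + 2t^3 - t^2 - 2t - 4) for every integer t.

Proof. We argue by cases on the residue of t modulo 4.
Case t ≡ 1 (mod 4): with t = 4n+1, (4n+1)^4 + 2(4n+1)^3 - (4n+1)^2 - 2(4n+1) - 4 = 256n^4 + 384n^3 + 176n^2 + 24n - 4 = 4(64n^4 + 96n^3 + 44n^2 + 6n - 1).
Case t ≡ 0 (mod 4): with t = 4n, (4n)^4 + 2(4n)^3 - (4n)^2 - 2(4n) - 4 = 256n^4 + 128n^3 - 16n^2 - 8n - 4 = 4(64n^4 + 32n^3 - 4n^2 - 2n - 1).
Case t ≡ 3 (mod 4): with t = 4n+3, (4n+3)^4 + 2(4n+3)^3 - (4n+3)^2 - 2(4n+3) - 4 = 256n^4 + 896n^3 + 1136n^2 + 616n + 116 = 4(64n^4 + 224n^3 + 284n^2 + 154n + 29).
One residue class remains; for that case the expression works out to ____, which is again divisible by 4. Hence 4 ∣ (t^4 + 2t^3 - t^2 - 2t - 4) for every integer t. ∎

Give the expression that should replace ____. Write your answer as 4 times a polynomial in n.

4(64n^4 + 160n^3 + 140n^2 + 50n + 5)

Only t ≡ 2 (mod 4) is unaccounted for. Put t = 4n+2:
(4n+2)^4 + 2(4n+2)^3 - (4n+2)^2 - 2(4n+2) - 4 expands to 256n^4 + 640n^3 + 560n^2 + 200n + 20,
and factoring out 4 leaves 4(64n^4 + 160n^3 + 140n^2 + 50n + 5).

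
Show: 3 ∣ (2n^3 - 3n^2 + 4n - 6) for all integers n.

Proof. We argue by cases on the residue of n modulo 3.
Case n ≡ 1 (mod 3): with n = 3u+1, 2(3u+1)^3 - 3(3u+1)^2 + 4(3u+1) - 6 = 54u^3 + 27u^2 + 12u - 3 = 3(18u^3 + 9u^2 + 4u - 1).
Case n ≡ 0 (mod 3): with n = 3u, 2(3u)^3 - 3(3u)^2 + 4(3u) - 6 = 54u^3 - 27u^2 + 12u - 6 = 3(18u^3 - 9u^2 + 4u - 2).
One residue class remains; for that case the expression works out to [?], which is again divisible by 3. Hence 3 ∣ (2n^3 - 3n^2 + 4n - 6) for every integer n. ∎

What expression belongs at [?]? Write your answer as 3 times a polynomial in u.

3(18u^3 + 27u^2 + 16u + 2)

The residues treated are {1, 0}, so the missing case is n ≡ 2 (mod 3); write n = 3u+2.
Then 2(3u+2)^3 - 3(3u+2)^2 + 4(3u+2) - 6 = 54u^3 + 81u^2 + 48u + 6 = 3(18u^3 + 27u^2 + 16u + 2).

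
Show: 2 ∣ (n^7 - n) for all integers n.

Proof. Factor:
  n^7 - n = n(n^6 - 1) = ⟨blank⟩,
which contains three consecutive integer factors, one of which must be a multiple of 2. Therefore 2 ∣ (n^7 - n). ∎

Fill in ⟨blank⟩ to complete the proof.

(n - 1)n(n + 1)(n^4 + n^2 + 1)

n^6 - 1 = (n^2 - 1)(n^4 + n^2 + 1), and n^2 - 1 = (n-1)(n+1).
So n(n^6 - 1) = (n - 1)n(n + 1)(n^4 + n^2 + 1).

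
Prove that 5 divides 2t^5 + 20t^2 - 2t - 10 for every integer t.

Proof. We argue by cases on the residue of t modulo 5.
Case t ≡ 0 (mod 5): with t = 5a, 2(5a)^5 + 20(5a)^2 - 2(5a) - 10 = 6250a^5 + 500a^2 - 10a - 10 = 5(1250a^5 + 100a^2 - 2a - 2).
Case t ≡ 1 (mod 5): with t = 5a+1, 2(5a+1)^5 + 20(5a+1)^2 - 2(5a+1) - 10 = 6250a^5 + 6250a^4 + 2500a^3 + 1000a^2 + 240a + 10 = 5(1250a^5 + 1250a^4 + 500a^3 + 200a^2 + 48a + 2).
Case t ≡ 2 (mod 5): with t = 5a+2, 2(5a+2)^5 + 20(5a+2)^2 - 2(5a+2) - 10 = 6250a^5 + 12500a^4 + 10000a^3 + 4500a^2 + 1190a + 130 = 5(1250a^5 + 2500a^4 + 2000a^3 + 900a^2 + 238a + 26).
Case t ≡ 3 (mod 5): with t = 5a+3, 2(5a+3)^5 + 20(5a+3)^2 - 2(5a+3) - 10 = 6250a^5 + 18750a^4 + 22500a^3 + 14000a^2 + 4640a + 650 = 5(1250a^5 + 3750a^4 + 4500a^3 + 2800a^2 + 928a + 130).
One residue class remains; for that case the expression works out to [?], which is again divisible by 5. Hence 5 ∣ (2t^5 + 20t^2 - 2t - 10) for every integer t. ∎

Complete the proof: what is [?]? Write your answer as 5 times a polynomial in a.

5(1250a^5 + 5000a^4 + 8000a^3 + 6500a^2 + 2718a + 470)

The residues treated are {0, 1, 2, 3}, so the missing case is t ≡ 4 (mod 5); write t = 5a+4.
Then 2(5a+4)^5 + 20(5a+4)^2 - 2(5a+4) - 10 = 6250a^5 + 25000a^4 + 40000a^3 + 32500a^2 + 13590a + 2350 = 5(1250a^5 + 5000a^4 + 8000a^3 + 6500a^2 + 2718a + 470).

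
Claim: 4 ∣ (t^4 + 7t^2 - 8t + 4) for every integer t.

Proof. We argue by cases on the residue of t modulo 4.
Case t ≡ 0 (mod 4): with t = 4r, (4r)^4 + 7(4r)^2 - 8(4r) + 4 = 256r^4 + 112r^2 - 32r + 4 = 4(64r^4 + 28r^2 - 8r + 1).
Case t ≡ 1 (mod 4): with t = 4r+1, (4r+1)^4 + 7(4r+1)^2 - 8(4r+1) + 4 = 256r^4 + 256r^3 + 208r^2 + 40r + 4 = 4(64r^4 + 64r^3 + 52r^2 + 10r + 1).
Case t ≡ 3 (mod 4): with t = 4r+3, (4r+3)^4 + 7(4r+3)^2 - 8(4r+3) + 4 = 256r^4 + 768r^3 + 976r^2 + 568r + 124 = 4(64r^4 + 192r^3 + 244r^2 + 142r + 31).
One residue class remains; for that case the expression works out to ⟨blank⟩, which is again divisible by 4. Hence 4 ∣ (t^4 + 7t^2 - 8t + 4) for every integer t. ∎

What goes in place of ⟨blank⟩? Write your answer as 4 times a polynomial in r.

The residues treated are {0, 1, 3}, so the missing case is t ≡ 2 (mod 4); write t = 4r+2.
Then (4r+2)^4 + 7(4r+2)^2 - 8(4r+2) + 4 = 256r^4 + 512r^3 + 496r^2 + 208r + 32 = 4(64r^4 + 128r^3 + 124r^2 + 52r + 8).

4(64r^4 + 128r^3 + 124r^2 + 52r + 8)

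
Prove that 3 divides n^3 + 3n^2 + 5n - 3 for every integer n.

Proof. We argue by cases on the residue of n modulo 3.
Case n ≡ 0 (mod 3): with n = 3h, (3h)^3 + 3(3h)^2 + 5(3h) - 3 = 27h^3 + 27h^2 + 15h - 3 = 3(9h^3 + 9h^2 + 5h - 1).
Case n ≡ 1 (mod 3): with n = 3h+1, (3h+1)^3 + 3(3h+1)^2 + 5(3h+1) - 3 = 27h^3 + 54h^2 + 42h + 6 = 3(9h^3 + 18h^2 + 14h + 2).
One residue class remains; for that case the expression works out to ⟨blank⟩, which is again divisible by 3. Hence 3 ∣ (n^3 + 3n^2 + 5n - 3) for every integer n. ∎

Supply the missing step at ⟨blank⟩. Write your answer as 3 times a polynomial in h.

3(9h^3 + 27h^2 + 29h + 9)

The residues treated are {0, 1}, so the missing case is n ≡ 2 (mod 3); write n = 3h+2.
Then (3h+2)^3 + 3(3h+2)^2 + 5(3h+2) - 3 = 27h^3 + 81h^2 + 87h + 27 = 3(9h^3 + 27h^2 + 29h + 9).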